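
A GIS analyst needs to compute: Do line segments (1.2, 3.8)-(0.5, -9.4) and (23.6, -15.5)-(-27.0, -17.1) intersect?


Cross products: d1=-1012.42, d2=-345.62, d3=309.19, d4=-357.61
d1*d2 < 0 and d3*d4 < 0? no

No, they don't intersect


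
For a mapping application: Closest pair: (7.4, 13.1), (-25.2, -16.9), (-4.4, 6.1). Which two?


d(P0,P1) = 44.303, d(P0,P2) = 13.7201, d(P1,P2) = 31.0103
Closest: P0 and P2

Closest pair: (7.4, 13.1) and (-4.4, 6.1), distance = 13.7201


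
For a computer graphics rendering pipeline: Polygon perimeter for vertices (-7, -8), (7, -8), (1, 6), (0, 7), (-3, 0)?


Sides: (-7, -8)->(7, -8): sqrt(196) = 14, (7, -8)->(1, 6): sqrt(232) = 15.231546, (1, 6)->(0, 7): sqrt(2) = 1.414214, (0, 7)->(-3, 0): sqrt(58) = 7.615773, (-3, 0)->(-7, -8): sqrt(80) = 8.944272
Sum = 47.205805
Perimeter = 47.2058

47.2058


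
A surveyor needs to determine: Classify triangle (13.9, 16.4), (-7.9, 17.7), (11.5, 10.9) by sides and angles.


Side lengths squared: AB^2=476.93, BC^2=422.6, CA^2=36.01
Sorted: [36.01, 422.6, 476.93]
By sides: Scalene, By angles: Obtuse

Scalene, Obtuse


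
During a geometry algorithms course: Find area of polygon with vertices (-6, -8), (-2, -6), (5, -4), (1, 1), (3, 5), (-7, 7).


Shoelace sum: ((-6)*(-6) - (-2)*(-8)) + ((-2)*(-4) - 5*(-6)) + (5*1 - 1*(-4)) + (1*5 - 3*1) + (3*7 - (-7)*5) + ((-7)*(-8) - (-6)*7)
= 223
Area = |223|/2 = 111.5

111.5


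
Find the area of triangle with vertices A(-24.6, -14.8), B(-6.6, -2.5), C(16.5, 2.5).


Area = |x_A(y_B-y_C) + x_B(y_C-y_A) + x_C(y_A-y_B)|/2
= |123 + (-114.18) + (-202.95)|/2
= 194.13/2 = 97.065

97.065


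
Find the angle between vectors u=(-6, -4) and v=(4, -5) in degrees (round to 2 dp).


u.v = -4, |u| = sqrt(52) = 7.2111, |v| = sqrt(41) = 6.4031
cos(theta) = u.v/(|u||v|) = -4/sqrt(2132) = -0.08663
theta = acos(-0.08663) = 94.97 degrees

94.97 degrees


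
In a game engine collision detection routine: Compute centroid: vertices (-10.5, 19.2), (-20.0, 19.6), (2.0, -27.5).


Centroid = ((x_A+x_B+x_C)/3, (y_A+y_B+y_C)/3)
= (((-10.5)+(-20)+2)/3, (19.2+19.6+(-27.5))/3)
= (-9.5, 3.7667)

(-9.5, 3.7667)


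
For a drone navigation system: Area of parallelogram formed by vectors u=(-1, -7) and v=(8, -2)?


|u x v| = |(-1)*(-2) - (-7)*8|
= |2 - (-56)| = 58

58


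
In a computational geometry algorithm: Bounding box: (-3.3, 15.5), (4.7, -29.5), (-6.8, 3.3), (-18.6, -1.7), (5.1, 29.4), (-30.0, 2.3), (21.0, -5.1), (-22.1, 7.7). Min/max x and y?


x range: [-30, 21]
y range: [-29.5, 29.4]
Bounding box: (-30,-29.5) to (21,29.4)

(-30,-29.5) to (21,29.4)


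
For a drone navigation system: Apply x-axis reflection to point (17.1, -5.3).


Reflection over x-axis: (x,y) -> (x,-y)
(17.1, -5.3) -> (17.1, 5.3)

(17.1, 5.3)


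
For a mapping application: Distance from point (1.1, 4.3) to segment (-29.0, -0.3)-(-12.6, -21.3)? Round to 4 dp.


Project P onto AB: t = 0.5592 (clamped to [0,1])
Closest point on segment: (-19.8284, -12.0441)
Distance: 26.5543

26.5543


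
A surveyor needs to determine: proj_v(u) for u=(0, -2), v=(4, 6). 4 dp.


u.v = -12, |v| = sqrt(52) = 7.2111
Scalar projection = u.v / |v| = -12 / sqrt(52) = -1.6641

-1.6641


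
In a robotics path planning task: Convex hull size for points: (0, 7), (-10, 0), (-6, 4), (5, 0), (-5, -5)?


Convex hull vertices (CCW): (-10, 0), (-5, -5), (5, 0), (0, 7), (-6, 4)
Count = 5

5


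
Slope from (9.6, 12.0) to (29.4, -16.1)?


slope = (y2-y1)/(x2-x1) = ((-16.1)-12)/(29.4-9.6) = (-28.1)/19.8 = -1.4192

-1.4192


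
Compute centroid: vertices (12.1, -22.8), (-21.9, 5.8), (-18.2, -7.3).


Centroid = ((x_A+x_B+x_C)/3, (y_A+y_B+y_C)/3)
= ((12.1+(-21.9)+(-18.2))/3, ((-22.8)+5.8+(-7.3))/3)
= (-9.3333, -8.1)

(-9.3333, -8.1)


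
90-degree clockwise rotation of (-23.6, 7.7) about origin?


90° CW: (x,y) -> (y, -x)
(-23.6,7.7) -> (7.7, 23.6)

(7.7, 23.6)


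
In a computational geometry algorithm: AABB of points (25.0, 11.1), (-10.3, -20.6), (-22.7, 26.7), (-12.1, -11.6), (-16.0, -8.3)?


x range: [-22.7, 25]
y range: [-20.6, 26.7]
Bounding box: (-22.7,-20.6) to (25,26.7)

(-22.7,-20.6) to (25,26.7)


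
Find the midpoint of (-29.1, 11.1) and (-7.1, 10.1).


M = (((-29.1)+(-7.1))/2, (11.1+10.1)/2)
= (-18.1, 10.6)

(-18.1, 10.6)


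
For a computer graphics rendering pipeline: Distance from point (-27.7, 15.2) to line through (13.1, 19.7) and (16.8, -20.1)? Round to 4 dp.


|cross product| = 1640.49
|line direction| = sqrt(1597.73) = 39.9716
Distance = 1640.49/sqrt(1597.73) = 41.0414

41.0414


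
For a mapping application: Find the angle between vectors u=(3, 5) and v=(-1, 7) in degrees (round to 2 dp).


u.v = 32, |u| = sqrt(34) = 5.831, |v| = sqrt(50) = 7.0711
cos(theta) = u.v/(|u||v|) = 32/sqrt(1700) = 0.776114
theta = acos(0.776114) = 39.09 degrees

39.09 degrees


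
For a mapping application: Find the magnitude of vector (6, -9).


|u| = sqrt(6^2 + (-9)^2) = sqrt(117) = 10.8167

10.8167


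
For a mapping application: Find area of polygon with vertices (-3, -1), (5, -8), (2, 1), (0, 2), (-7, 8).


Shoelace sum: ((-3)*(-8) - 5*(-1)) + (5*1 - 2*(-8)) + (2*2 - 0*1) + (0*8 - (-7)*2) + ((-7)*(-1) - (-3)*8)
= 99
Area = |99|/2 = 49.5

49.5


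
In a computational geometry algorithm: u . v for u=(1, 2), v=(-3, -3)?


u . v = u_x*v_x + u_y*v_y = 1*(-3) + 2*(-3)
= (-3) + (-6) = -9

-9


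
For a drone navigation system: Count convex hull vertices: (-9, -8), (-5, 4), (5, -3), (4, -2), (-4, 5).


Convex hull vertices (CCW): (-9, -8), (5, -3), (4, -2), (-4, 5), (-5, 4)
Count = 5

5


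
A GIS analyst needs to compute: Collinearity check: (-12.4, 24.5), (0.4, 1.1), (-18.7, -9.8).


Cross product: (0.4-(-12.4))*((-9.8)-24.5) - (1.1-24.5)*((-18.7)-(-12.4))
= -586.46

No, not collinear


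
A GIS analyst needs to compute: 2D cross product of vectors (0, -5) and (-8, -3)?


u x v = u_x*v_y - u_y*v_x = 0*(-3) - (-5)*(-8)
= 0 - 40 = -40

-40


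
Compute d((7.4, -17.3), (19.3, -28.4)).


dx=11.9, dy=-11.1
d^2 = 11.9^2 + (-11.1)^2 = 264.82
d = sqrt(264.82) = 16.2733

16.2733


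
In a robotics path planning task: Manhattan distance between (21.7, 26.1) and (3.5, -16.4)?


|21.7-3.5| + |26.1-(-16.4)| = 18.2 + 42.5 = 60.7

60.7


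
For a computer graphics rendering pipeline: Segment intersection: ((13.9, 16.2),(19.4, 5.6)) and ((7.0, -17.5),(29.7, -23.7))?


Cross products: d1=807.77, d2=601.25, d3=-258.49, d4=-51.97
d1*d2 < 0 and d3*d4 < 0? no

No, they don't intersect


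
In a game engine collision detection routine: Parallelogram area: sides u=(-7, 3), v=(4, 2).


|u x v| = |(-7)*2 - 3*4|
= |(-14) - 12| = 26

26


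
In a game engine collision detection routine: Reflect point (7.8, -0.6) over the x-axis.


Reflection over x-axis: (x,y) -> (x,-y)
(7.8, -0.6) -> (7.8, 0.6)

(7.8, 0.6)


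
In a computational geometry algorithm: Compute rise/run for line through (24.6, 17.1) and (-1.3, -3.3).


slope = (y2-y1)/(x2-x1) = ((-3.3)-17.1)/((-1.3)-24.6) = (-20.4)/(-25.9) = 0.7876

0.7876


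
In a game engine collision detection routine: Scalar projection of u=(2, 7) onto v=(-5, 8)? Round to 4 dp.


u.v = 46, |v| = sqrt(89) = 9.434
Scalar projection = u.v / |v| = 46 / sqrt(89) = 4.876

4.876


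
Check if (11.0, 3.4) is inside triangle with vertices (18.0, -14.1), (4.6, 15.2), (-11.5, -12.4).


Cross products: AB x AP = -29.4, BC x BP = 366.62, CA x CP = 504.35
All same sign? no

No, outside


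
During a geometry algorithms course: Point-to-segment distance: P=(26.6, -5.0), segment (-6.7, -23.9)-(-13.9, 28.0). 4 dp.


Project P onto AB: t = 0.27 (clamped to [0,1])
Closest point on segment: (-8.6437, -9.8893)
Distance: 35.5812

35.5812


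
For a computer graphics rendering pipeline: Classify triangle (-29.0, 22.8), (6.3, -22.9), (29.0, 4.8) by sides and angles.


Side lengths squared: AB^2=3334.58, BC^2=1282.58, CA^2=3688
Sorted: [1282.58, 3334.58, 3688]
By sides: Scalene, By angles: Acute

Scalene, Acute


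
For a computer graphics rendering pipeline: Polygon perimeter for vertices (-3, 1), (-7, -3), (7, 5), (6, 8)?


Sides: (-3, 1)->(-7, -3): sqrt(32) = 5.656854, (-7, -3)->(7, 5): sqrt(260) = 16.124515, (7, 5)->(6, 8): sqrt(10) = 3.162278, (6, 8)->(-3, 1): sqrt(130) = 11.401754
Sum = 36.345401
Perimeter = 36.3454

36.3454


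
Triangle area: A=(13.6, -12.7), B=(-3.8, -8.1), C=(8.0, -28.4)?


Area = |x_A(y_B-y_C) + x_B(y_C-y_A) + x_C(y_A-y_B)|/2
= |276.08 + 59.66 + (-36.8)|/2
= 298.94/2 = 149.47

149.47


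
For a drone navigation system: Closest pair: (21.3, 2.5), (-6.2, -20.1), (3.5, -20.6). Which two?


d(P0,P1) = 35.5951, d(P0,P2) = 29.1625, d(P1,P2) = 9.7129
Closest: P1 and P2

Closest pair: (-6.2, -20.1) and (3.5, -20.6), distance = 9.7129


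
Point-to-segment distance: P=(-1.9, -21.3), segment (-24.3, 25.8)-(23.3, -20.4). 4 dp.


Project P onto AB: t = 0.7368 (clamped to [0,1])
Closest point on segment: (10.7738, -8.2422)
Distance: 18.197

18.197


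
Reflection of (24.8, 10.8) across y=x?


Reflection over y=x: (x,y) -> (y,x)
(24.8, 10.8) -> (10.8, 24.8)

(10.8, 24.8)


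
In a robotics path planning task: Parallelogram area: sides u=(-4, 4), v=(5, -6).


|u x v| = |(-4)*(-6) - 4*5|
= |24 - 20| = 4

4


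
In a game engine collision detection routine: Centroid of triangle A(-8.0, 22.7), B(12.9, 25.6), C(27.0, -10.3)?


Centroid = ((x_A+x_B+x_C)/3, (y_A+y_B+y_C)/3)
= (((-8)+12.9+27)/3, (22.7+25.6+(-10.3))/3)
= (10.6333, 12.6667)

(10.6333, 12.6667)


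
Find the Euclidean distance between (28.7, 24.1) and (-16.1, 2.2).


dx=-44.8, dy=-21.9
d^2 = (-44.8)^2 + (-21.9)^2 = 2486.65
d = sqrt(2486.65) = 49.8663

49.8663


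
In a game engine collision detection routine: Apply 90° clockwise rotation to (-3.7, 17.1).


90° CW: (x,y) -> (y, -x)
(-3.7,17.1) -> (17.1, 3.7)

(17.1, 3.7)


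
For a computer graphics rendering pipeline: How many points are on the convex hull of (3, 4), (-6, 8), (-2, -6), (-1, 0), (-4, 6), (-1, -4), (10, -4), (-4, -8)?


Convex hull vertices (CCW): (-6, 8), (-4, -8), (10, -4), (3, 4)
Count = 4

4


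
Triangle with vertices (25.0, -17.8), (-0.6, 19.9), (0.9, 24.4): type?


Side lengths squared: AB^2=2076.65, BC^2=22.5, CA^2=2361.65
Sorted: [22.5, 2076.65, 2361.65]
By sides: Scalene, By angles: Obtuse

Scalene, Obtuse


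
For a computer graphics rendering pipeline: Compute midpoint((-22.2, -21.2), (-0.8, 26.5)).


M = (((-22.2)+(-0.8))/2, ((-21.2)+26.5)/2)
= (-11.5, 2.65)

(-11.5, 2.65)


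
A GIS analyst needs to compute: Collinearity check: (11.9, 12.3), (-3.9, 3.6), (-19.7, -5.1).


Cross product: ((-3.9)-11.9)*((-5.1)-12.3) - (3.6-12.3)*((-19.7)-11.9)
= 0

Yes, collinear


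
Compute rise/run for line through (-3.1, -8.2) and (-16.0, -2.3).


slope = (y2-y1)/(x2-x1) = ((-2.3)-(-8.2))/((-16)-(-3.1)) = 5.9/(-12.9) = -0.4574

-0.4574


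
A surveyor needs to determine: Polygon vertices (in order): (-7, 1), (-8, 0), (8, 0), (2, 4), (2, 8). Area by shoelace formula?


Shoelace sum: ((-7)*0 - (-8)*1) + ((-8)*0 - 8*0) + (8*4 - 2*0) + (2*8 - 2*4) + (2*1 - (-7)*8)
= 106
Area = |106|/2 = 53

53


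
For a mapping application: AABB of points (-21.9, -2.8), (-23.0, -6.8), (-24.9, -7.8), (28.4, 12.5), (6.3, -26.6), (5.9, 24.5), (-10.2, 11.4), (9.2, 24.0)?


x range: [-24.9, 28.4]
y range: [-26.6, 24.5]
Bounding box: (-24.9,-26.6) to (28.4,24.5)

(-24.9,-26.6) to (28.4,24.5)


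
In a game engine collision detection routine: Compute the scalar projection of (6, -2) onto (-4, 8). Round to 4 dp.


u.v = -40, |v| = sqrt(80) = 8.9443
Scalar projection = u.v / |v| = -40 / sqrt(80) = -4.4721

-4.4721


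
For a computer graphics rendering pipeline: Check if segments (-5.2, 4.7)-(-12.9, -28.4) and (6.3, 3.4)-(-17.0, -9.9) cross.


Cross products: d1=-183.24, d2=485.58, d3=390.66, d4=-278.16
d1*d2 < 0 and d3*d4 < 0? yes

Yes, they intersect


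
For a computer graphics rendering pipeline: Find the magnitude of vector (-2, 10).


|u| = sqrt((-2)^2 + 10^2) = sqrt(104) = 10.198

10.198


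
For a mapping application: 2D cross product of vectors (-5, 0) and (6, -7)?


u x v = u_x*v_y - u_y*v_x = (-5)*(-7) - 0*6
= 35 - 0 = 35

35


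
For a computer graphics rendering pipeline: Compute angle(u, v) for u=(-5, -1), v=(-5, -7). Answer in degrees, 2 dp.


u.v = 32, |u| = sqrt(26) = 5.099, |v| = sqrt(74) = 8.6023
cos(theta) = u.v/(|u||v|) = 32/sqrt(1924) = 0.729537
theta = acos(0.729537) = 43.15 degrees

43.15 degrees


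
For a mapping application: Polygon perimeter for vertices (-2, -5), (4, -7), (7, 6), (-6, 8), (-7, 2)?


Sides: (-2, -5)->(4, -7): sqrt(40) = 6.324555, (4, -7)->(7, 6): sqrt(178) = 13.341664, (7, 6)->(-6, 8): sqrt(173) = 13.152946, (-6, 8)->(-7, 2): sqrt(37) = 6.082763, (-7, 2)->(-2, -5): sqrt(74) = 8.602325
Sum = 47.504253
Perimeter = 47.5043

47.5043


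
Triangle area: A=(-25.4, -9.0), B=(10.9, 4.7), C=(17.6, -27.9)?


Area = |x_A(y_B-y_C) + x_B(y_C-y_A) + x_C(y_A-y_B)|/2
= |(-828.04) + (-206.01) + (-241.12)|/2
= 1275.17/2 = 637.585

637.585


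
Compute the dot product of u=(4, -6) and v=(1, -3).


u . v = u_x*v_x + u_y*v_y = 4*1 + (-6)*(-3)
= 4 + 18 = 22

22


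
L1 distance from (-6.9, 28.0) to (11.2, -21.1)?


|(-6.9)-11.2| + |28-(-21.1)| = 18.1 + 49.1 = 67.2

67.2


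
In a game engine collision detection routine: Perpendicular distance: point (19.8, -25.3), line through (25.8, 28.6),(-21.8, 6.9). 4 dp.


|cross product| = 2435.44
|line direction| = sqrt(2736.65) = 52.313
Distance = 2435.44/sqrt(2736.65) = 46.5552

46.5552


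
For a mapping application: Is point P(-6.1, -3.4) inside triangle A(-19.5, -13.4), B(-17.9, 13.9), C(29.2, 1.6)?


Cross products: AB x AP = -349.82, BC x BP = -669.69, CA x CP = -286
All same sign? yes

Yes, inside


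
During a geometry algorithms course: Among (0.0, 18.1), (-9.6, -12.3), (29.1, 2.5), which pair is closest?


d(P0,P1) = 31.8798, d(P0,P2) = 33.0177, d(P1,P2) = 41.4334
Closest: P0 and P1

Closest pair: (0.0, 18.1) and (-9.6, -12.3), distance = 31.8798


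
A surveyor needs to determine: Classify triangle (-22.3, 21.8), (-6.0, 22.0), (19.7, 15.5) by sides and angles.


Side lengths squared: AB^2=265.73, BC^2=702.74, CA^2=1803.69
Sorted: [265.73, 702.74, 1803.69]
By sides: Scalene, By angles: Obtuse

Scalene, Obtuse


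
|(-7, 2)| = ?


|u| = sqrt((-7)^2 + 2^2) = sqrt(53) = 7.2801

7.2801


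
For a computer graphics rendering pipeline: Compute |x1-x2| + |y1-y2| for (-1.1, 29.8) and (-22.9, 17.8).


|(-1.1)-(-22.9)| + |29.8-17.8| = 21.8 + 12 = 33.8

33.8


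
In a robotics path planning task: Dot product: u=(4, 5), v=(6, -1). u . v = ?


u . v = u_x*v_x + u_y*v_y = 4*6 + 5*(-1)
= 24 + (-5) = 19

19


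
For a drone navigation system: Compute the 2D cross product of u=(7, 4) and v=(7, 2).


u x v = u_x*v_y - u_y*v_x = 7*2 - 4*7
= 14 - 28 = -14

-14


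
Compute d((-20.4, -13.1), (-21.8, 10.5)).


dx=-1.4, dy=23.6
d^2 = (-1.4)^2 + 23.6^2 = 558.92
d = sqrt(558.92) = 23.6415

23.6415


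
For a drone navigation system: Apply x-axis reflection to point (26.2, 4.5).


Reflection over x-axis: (x,y) -> (x,-y)
(26.2, 4.5) -> (26.2, -4.5)

(26.2, -4.5)


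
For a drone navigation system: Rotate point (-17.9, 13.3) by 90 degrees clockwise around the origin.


90° CW: (x,y) -> (y, -x)
(-17.9,13.3) -> (13.3, 17.9)

(13.3, 17.9)


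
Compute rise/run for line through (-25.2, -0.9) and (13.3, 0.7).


slope = (y2-y1)/(x2-x1) = (0.7-(-0.9))/(13.3-(-25.2)) = 1.6/38.5 = 0.0416

0.0416


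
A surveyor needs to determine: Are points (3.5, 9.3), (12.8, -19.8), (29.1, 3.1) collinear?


Cross product: (12.8-3.5)*(3.1-9.3) - ((-19.8)-9.3)*(29.1-3.5)
= 687.3

No, not collinear


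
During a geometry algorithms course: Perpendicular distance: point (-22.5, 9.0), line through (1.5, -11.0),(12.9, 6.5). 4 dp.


|cross product| = 648
|line direction| = sqrt(436.21) = 20.8856
Distance = 648/sqrt(436.21) = 31.0261

31.0261


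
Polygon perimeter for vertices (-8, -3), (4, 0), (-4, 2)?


Sides: (-8, -3)->(4, 0): sqrt(153) = 12.369317, (4, 0)->(-4, 2): sqrt(68) = 8.246211, (-4, 2)->(-8, -3): sqrt(41) = 6.403124
Sum = 27.018652
Perimeter = 27.0187

27.0187


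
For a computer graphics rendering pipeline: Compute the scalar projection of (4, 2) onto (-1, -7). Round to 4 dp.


u.v = -18, |v| = sqrt(50) = 7.0711
Scalar projection = u.v / |v| = -18 / sqrt(50) = -2.5456

-2.5456


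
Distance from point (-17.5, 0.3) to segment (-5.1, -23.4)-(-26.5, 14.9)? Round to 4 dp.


Project P onto AB: t = 0.6094 (clamped to [0,1])
Closest point on segment: (-18.1419, -0.0587)
Distance: 0.7353

0.7353


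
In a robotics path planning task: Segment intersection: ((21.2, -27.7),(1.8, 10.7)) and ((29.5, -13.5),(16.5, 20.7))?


Cross products: d1=468.46, d2=632.74, d3=-594.2, d4=-758.48
d1*d2 < 0 and d3*d4 < 0? no

No, they don't intersect


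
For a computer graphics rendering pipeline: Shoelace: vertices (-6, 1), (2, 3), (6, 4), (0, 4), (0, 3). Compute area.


Shoelace sum: ((-6)*3 - 2*1) + (2*4 - 6*3) + (6*4 - 0*4) + (0*3 - 0*4) + (0*1 - (-6)*3)
= 12
Area = |12|/2 = 6

6


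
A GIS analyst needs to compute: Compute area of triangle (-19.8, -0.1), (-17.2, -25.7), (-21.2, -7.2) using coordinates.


Area = |x_A(y_B-y_C) + x_B(y_C-y_A) + x_C(y_A-y_B)|/2
= |366.3 + 122.12 + (-542.72)|/2
= 54.3/2 = 27.15

27.15


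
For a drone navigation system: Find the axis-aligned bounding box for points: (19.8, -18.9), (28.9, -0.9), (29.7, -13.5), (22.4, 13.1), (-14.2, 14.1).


x range: [-14.2, 29.7]
y range: [-18.9, 14.1]
Bounding box: (-14.2,-18.9) to (29.7,14.1)

(-14.2,-18.9) to (29.7,14.1)


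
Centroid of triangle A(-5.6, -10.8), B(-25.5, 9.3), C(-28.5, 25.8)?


Centroid = ((x_A+x_B+x_C)/3, (y_A+y_B+y_C)/3)
= (((-5.6)+(-25.5)+(-28.5))/3, ((-10.8)+9.3+25.8)/3)
= (-19.8667, 8.1)

(-19.8667, 8.1)


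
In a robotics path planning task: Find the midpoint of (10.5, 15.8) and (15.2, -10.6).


M = ((10.5+15.2)/2, (15.8+(-10.6))/2)
= (12.85, 2.6)

(12.85, 2.6)


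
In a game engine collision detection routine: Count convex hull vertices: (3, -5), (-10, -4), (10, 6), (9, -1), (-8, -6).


Convex hull vertices (CCW): (-10, -4), (-8, -6), (3, -5), (9, -1), (10, 6)
Count = 5

5


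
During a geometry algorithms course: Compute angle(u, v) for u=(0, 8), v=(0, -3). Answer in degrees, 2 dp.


u.v = -24, |u| = sqrt(64) = 8, |v| = sqrt(9) = 3
cos(theta) = u.v/(|u||v|) = -24/sqrt(576) = -1
theta = acos(-1) = 180 degrees

180 degrees


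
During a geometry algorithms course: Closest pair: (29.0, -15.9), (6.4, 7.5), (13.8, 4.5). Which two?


d(P0,P1) = 32.5318, d(P0,P2) = 25.4401, d(P1,P2) = 7.985
Closest: P1 and P2

Closest pair: (6.4, 7.5) and (13.8, 4.5), distance = 7.985


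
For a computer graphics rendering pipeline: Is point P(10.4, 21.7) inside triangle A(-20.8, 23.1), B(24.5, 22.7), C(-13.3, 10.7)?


Cross products: AB x AP = -50.94, BC x BP = -131.4, CA x CP = -376.38
All same sign? yes

Yes, inside


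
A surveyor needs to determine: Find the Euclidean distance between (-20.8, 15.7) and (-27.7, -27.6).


dx=-6.9, dy=-43.3
d^2 = (-6.9)^2 + (-43.3)^2 = 1922.5
d = sqrt(1922.5) = 43.8463

43.8463


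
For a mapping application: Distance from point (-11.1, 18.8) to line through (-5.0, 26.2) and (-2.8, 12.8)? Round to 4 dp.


|cross product| = 98.02
|line direction| = sqrt(184.4) = 13.5794
Distance = 98.02/sqrt(184.4) = 7.2183

7.2183


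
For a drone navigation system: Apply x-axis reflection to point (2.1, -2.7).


Reflection over x-axis: (x,y) -> (x,-y)
(2.1, -2.7) -> (2.1, 2.7)

(2.1, 2.7)


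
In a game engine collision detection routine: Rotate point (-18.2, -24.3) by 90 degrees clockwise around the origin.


90° CW: (x,y) -> (y, -x)
(-18.2,-24.3) -> (-24.3, 18.2)

(-24.3, 18.2)


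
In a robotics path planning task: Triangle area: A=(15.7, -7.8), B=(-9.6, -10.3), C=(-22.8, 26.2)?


Area = |x_A(y_B-y_C) + x_B(y_C-y_A) + x_C(y_A-y_B)|/2
= |(-573.05) + (-326.4) + (-57)|/2
= 956.45/2 = 478.225

478.225


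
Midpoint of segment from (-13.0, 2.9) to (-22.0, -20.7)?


M = (((-13)+(-22))/2, (2.9+(-20.7))/2)
= (-17.5, -8.9)

(-17.5, -8.9)


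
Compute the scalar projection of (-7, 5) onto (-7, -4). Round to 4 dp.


u.v = 29, |v| = sqrt(65) = 8.0623
Scalar projection = u.v / |v| = 29 / sqrt(65) = 3.597

3.597


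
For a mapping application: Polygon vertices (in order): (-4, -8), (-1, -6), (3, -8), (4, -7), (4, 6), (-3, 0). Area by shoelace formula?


Shoelace sum: ((-4)*(-6) - (-1)*(-8)) + ((-1)*(-8) - 3*(-6)) + (3*(-7) - 4*(-8)) + (4*6 - 4*(-7)) + (4*0 - (-3)*6) + ((-3)*(-8) - (-4)*0)
= 147
Area = |147|/2 = 73.5

73.5


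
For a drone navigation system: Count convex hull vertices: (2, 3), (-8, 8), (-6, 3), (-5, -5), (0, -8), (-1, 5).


Convex hull vertices (CCW): (-8, 8), (-5, -5), (0, -8), (2, 3), (-1, 5)
Count = 5

5


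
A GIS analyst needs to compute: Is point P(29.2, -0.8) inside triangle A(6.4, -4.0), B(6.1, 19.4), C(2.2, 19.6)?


Cross products: AB x AP = -534.48, BC x BP = 74.16, CA x CP = 551.52
All same sign? no

No, outside


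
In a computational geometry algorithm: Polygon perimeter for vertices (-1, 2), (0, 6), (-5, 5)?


Sides: (-1, 2)->(0, 6): sqrt(17) = 4.123106, (0, 6)->(-5, 5): sqrt(26) = 5.09902, (-5, 5)->(-1, 2): sqrt(25) = 5
Sum = 14.222126
Perimeter = 14.2221

14.2221


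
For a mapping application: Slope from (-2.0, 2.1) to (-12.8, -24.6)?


slope = (y2-y1)/(x2-x1) = ((-24.6)-2.1)/((-12.8)-(-2)) = (-26.7)/(-10.8) = 2.4722

2.4722


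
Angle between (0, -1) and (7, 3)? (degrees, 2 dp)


u.v = -3, |u| = sqrt(1) = 1, |v| = sqrt(58) = 7.6158
cos(theta) = u.v/(|u||v|) = -3/sqrt(58) = -0.393919
theta = acos(-0.393919) = 113.2 degrees

113.2 degrees


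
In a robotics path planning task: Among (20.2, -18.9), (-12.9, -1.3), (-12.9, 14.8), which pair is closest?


d(P0,P1) = 37.4883, d(P0,P2) = 47.2366, d(P1,P2) = 16.1
Closest: P1 and P2

Closest pair: (-12.9, -1.3) and (-12.9, 14.8), distance = 16.1


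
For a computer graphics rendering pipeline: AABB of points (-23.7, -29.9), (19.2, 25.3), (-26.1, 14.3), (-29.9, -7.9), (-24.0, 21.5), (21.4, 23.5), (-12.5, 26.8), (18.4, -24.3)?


x range: [-29.9, 21.4]
y range: [-29.9, 26.8]
Bounding box: (-29.9,-29.9) to (21.4,26.8)

(-29.9,-29.9) to (21.4,26.8)


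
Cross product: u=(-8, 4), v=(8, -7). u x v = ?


u x v = u_x*v_y - u_y*v_x = (-8)*(-7) - 4*8
= 56 - 32 = 24

24


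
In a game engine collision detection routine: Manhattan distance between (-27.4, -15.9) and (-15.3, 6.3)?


|(-27.4)-(-15.3)| + |(-15.9)-6.3| = 12.1 + 22.2 = 34.3

34.3


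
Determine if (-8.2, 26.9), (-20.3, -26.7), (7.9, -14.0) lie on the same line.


Cross product: ((-20.3)-(-8.2))*((-14)-26.9) - ((-26.7)-26.9)*(7.9-(-8.2))
= 1357.85

No, not collinear


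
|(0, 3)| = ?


|u| = sqrt(0^2 + 3^2) = sqrt(9) = 3

3


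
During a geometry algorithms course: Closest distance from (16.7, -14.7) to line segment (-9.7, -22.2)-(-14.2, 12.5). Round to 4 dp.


Project P onto AB: t = 0.1155 (clamped to [0,1])
Closest point on segment: (-10.2199, -18.1911)
Distance: 27.1453

27.1453


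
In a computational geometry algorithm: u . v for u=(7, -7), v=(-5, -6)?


u . v = u_x*v_x + u_y*v_y = 7*(-5) + (-7)*(-6)
= (-35) + 42 = 7

7


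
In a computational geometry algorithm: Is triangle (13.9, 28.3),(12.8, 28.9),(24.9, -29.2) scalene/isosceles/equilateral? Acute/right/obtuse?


Side lengths squared: AB^2=1.57, BC^2=3522.02, CA^2=3427.25
Sorted: [1.57, 3427.25, 3522.02]
By sides: Scalene, By angles: Obtuse

Scalene, Obtuse


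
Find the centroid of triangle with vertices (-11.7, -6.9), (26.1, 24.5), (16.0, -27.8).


Centroid = ((x_A+x_B+x_C)/3, (y_A+y_B+y_C)/3)
= (((-11.7)+26.1+16)/3, ((-6.9)+24.5+(-27.8))/3)
= (10.1333, -3.4)

(10.1333, -3.4)


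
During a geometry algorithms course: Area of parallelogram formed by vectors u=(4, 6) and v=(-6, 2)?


|u x v| = |4*2 - 6*(-6)|
= |8 - (-36)| = 44

44


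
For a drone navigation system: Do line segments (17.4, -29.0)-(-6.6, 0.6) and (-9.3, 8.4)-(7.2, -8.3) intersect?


Cross products: d1=-171.21, d2=-83.61, d3=-107.28, d4=-194.88
d1*d2 < 0 and d3*d4 < 0? no

No, they don't intersect


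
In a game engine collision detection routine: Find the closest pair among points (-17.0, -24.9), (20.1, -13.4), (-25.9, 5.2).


d(P0,P1) = 38.8415, d(P0,P2) = 31.3882, d(P1,P2) = 49.6181
Closest: P0 and P2

Closest pair: (-17.0, -24.9) and (-25.9, 5.2), distance = 31.3882


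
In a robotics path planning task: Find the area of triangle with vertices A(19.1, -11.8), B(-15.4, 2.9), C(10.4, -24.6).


Area = |x_A(y_B-y_C) + x_B(y_C-y_A) + x_C(y_A-y_B)|/2
= |525.25 + 197.12 + (-152.88)|/2
= 569.49/2 = 284.745

284.745


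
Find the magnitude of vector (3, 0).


|u| = sqrt(3^2 + 0^2) = sqrt(9) = 3

3


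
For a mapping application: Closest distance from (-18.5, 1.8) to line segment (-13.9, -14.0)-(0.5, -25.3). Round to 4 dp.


Project P onto AB: t = 0 (clamped to [0,1])
Closest point on segment: (-13.9, -14)
Distance: 16.456

16.456


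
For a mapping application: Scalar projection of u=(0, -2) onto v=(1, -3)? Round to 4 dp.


u.v = 6, |v| = sqrt(10) = 3.1623
Scalar projection = u.v / |v| = 6 / sqrt(10) = 1.8974

1.8974


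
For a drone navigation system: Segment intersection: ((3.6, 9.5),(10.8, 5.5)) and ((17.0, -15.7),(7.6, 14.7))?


Cross products: d1=170.48, d2=-10.8, d3=-127.84, d4=53.44
d1*d2 < 0 and d3*d4 < 0? yes

Yes, they intersect


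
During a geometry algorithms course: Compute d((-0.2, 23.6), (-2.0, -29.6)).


dx=-1.8, dy=-53.2
d^2 = (-1.8)^2 + (-53.2)^2 = 2833.48
d = sqrt(2833.48) = 53.2304

53.2304


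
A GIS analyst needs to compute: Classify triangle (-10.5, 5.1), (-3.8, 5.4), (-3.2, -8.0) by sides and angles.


Side lengths squared: AB^2=44.98, BC^2=179.92, CA^2=224.9
Sorted: [44.98, 179.92, 224.9]
By sides: Scalene, By angles: Right

Scalene, Right


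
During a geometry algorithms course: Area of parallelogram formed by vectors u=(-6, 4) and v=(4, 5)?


|u x v| = |(-6)*5 - 4*4|
= |(-30) - 16| = 46

46


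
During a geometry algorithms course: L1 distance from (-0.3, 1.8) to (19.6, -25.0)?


|(-0.3)-19.6| + |1.8-(-25)| = 19.9 + 26.8 = 46.7

46.7


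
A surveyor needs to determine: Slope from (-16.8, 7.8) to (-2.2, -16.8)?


slope = (y2-y1)/(x2-x1) = ((-16.8)-7.8)/((-2.2)-(-16.8)) = (-24.6)/14.6 = -1.6849

-1.6849


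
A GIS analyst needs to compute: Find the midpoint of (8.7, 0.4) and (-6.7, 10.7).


M = ((8.7+(-6.7))/2, (0.4+10.7)/2)
= (1, 5.55)

(1, 5.55)


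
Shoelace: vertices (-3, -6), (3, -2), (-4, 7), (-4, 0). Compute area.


Shoelace sum: ((-3)*(-2) - 3*(-6)) + (3*7 - (-4)*(-2)) + ((-4)*0 - (-4)*7) + ((-4)*(-6) - (-3)*0)
= 89
Area = |89|/2 = 44.5

44.5


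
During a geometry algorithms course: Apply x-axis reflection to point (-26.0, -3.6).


Reflection over x-axis: (x,y) -> (x,-y)
(-26, -3.6) -> (-26, 3.6)

(-26, 3.6)


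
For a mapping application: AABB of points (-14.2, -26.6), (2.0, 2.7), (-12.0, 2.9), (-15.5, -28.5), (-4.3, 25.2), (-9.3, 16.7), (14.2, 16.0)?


x range: [-15.5, 14.2]
y range: [-28.5, 25.2]
Bounding box: (-15.5,-28.5) to (14.2,25.2)

(-15.5,-28.5) to (14.2,25.2)


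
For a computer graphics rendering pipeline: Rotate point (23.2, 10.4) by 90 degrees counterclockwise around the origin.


90° CCW: (x,y) -> (-y, x)
(23.2,10.4) -> (-10.4, 23.2)

(-10.4, 23.2)


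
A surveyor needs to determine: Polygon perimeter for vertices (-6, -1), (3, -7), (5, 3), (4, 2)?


Sides: (-6, -1)->(3, -7): sqrt(117) = 10.816654, (3, -7)->(5, 3): sqrt(104) = 10.198039, (5, 3)->(4, 2): sqrt(2) = 1.414214, (4, 2)->(-6, -1): sqrt(109) = 10.440307
Sum = 32.869214
Perimeter = 32.8692

32.8692


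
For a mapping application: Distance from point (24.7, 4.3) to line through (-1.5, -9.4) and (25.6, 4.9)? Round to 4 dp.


|cross product| = 3.39
|line direction| = sqrt(938.9) = 30.6415
Distance = 3.39/sqrt(938.9) = 0.1106

0.1106


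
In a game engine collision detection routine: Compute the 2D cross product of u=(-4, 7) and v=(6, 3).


u x v = u_x*v_y - u_y*v_x = (-4)*3 - 7*6
= (-12) - 42 = -54

-54


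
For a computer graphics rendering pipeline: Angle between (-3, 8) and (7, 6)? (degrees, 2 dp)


u.v = 27, |u| = sqrt(73) = 8.544, |v| = sqrt(85) = 9.2195
cos(theta) = u.v/(|u||v|) = 27/sqrt(6205) = 0.342762
theta = acos(0.342762) = 69.95 degrees

69.95 degrees


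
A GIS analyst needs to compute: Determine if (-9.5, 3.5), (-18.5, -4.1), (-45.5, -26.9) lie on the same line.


Cross product: ((-18.5)-(-9.5))*((-26.9)-3.5) - ((-4.1)-3.5)*((-45.5)-(-9.5))
= 0

Yes, collinear


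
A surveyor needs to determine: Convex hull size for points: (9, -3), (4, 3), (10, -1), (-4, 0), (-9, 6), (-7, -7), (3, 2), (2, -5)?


Convex hull vertices (CCW): (-9, 6), (-7, -7), (2, -5), (9, -3), (10, -1), (4, 3)
Count = 6

6


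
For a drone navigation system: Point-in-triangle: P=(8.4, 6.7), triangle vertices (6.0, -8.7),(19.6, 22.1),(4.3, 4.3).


Cross products: AB x AP = 135.52, BC x BP = 36.26, CA x CP = 57.38
All same sign? yes

Yes, inside


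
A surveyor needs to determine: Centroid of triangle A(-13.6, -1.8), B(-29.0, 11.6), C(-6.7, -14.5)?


Centroid = ((x_A+x_B+x_C)/3, (y_A+y_B+y_C)/3)
= (((-13.6)+(-29)+(-6.7))/3, ((-1.8)+11.6+(-14.5))/3)
= (-16.4333, -1.5667)

(-16.4333, -1.5667)


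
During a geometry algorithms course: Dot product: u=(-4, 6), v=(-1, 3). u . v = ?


u . v = u_x*v_x + u_y*v_y = (-4)*(-1) + 6*3
= 4 + 18 = 22

22


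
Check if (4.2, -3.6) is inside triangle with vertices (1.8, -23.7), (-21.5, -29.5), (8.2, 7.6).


Cross products: AB x AP = -454.41, BC x BP = -184.24, CA x CP = -53.52
All same sign? yes

Yes, inside


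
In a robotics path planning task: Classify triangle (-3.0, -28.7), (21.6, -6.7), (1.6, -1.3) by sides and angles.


Side lengths squared: AB^2=1089.16, BC^2=429.16, CA^2=771.92
Sorted: [429.16, 771.92, 1089.16]
By sides: Scalene, By angles: Acute

Scalene, Acute


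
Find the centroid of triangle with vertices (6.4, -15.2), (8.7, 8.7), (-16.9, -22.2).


Centroid = ((x_A+x_B+x_C)/3, (y_A+y_B+y_C)/3)
= ((6.4+8.7+(-16.9))/3, ((-15.2)+8.7+(-22.2))/3)
= (-0.6, -9.5667)

(-0.6, -9.5667)


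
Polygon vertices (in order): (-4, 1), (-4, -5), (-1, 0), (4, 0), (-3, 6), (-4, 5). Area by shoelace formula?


Shoelace sum: ((-4)*(-5) - (-4)*1) + ((-4)*0 - (-1)*(-5)) + ((-1)*0 - 4*0) + (4*6 - (-3)*0) + ((-3)*5 - (-4)*6) + ((-4)*1 - (-4)*5)
= 68
Area = |68|/2 = 34

34


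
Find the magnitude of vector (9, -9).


|u| = sqrt(9^2 + (-9)^2) = sqrt(162) = 12.7279

12.7279


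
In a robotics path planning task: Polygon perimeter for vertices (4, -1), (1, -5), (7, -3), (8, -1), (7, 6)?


Sides: (4, -1)->(1, -5): sqrt(25) = 5, (1, -5)->(7, -3): sqrt(40) = 6.324555, (7, -3)->(8, -1): sqrt(5) = 2.236068, (8, -1)->(7, 6): sqrt(50) = 7.071068, (7, 6)->(4, -1): sqrt(58) = 7.615773
Sum = 28.247464
Perimeter = 28.2475

28.2475


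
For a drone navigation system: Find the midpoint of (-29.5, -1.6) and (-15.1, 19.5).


M = (((-29.5)+(-15.1))/2, ((-1.6)+19.5)/2)
= (-22.3, 8.95)

(-22.3, 8.95)


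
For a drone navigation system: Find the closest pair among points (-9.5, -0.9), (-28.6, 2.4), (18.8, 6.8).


d(P0,P1) = 19.383, d(P0,P2) = 29.3288, d(P1,P2) = 47.6038
Closest: P0 and P1

Closest pair: (-9.5, -0.9) and (-28.6, 2.4), distance = 19.383


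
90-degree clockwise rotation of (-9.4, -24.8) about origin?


90° CW: (x,y) -> (y, -x)
(-9.4,-24.8) -> (-24.8, 9.4)

(-24.8, 9.4)


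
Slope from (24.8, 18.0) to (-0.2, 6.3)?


slope = (y2-y1)/(x2-x1) = (6.3-18)/((-0.2)-24.8) = (-11.7)/(-25) = 0.468

0.468


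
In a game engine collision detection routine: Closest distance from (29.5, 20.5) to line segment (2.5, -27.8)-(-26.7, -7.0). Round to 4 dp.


Project P onto AB: t = 0.1682 (clamped to [0,1])
Closest point on segment: (-2.4127, -24.3005)
Distance: 55.0046

55.0046


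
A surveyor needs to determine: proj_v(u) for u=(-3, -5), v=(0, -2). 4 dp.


u.v = 10, |v| = sqrt(4) = 2
Scalar projection = u.v / |v| = 10 / sqrt(4) = 5

5


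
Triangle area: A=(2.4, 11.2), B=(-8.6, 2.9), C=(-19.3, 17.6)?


Area = |x_A(y_B-y_C) + x_B(y_C-y_A) + x_C(y_A-y_B)|/2
= |(-35.28) + (-55.04) + (-160.19)|/2
= 250.51/2 = 125.255

125.255


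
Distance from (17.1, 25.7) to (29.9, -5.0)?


dx=12.8, dy=-30.7
d^2 = 12.8^2 + (-30.7)^2 = 1106.33
d = sqrt(1106.33) = 33.2615

33.2615


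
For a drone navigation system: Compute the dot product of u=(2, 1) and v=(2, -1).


u . v = u_x*v_x + u_y*v_y = 2*2 + 1*(-1)
= 4 + (-1) = 3

3


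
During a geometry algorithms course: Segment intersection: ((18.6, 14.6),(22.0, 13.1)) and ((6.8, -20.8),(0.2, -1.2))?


Cross products: d1=-464.92, d2=-521.66, d3=-138.06, d4=-81.32
d1*d2 < 0 and d3*d4 < 0? no

No, they don't intersect


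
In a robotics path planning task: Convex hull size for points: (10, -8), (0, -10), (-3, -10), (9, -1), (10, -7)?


Convex hull vertices (CCW): (-3, -10), (0, -10), (10, -8), (10, -7), (9, -1)
Count = 5

5


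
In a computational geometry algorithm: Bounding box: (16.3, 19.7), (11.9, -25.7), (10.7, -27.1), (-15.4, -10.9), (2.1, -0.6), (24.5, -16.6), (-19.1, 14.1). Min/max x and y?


x range: [-19.1, 24.5]
y range: [-27.1, 19.7]
Bounding box: (-19.1,-27.1) to (24.5,19.7)

(-19.1,-27.1) to (24.5,19.7)


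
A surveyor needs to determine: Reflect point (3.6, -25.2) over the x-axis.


Reflection over x-axis: (x,y) -> (x,-y)
(3.6, -25.2) -> (3.6, 25.2)

(3.6, 25.2)


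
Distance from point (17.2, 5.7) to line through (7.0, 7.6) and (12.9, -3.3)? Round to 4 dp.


|cross product| = 99.97
|line direction| = sqrt(153.62) = 12.3944
Distance = 99.97/sqrt(153.62) = 8.0658

8.0658


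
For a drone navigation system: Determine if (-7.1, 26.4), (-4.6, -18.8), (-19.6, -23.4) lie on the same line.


Cross product: ((-4.6)-(-7.1))*((-23.4)-26.4) - ((-18.8)-26.4)*((-19.6)-(-7.1))
= -689.5

No, not collinear


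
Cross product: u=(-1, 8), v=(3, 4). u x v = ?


u x v = u_x*v_y - u_y*v_x = (-1)*4 - 8*3
= (-4) - 24 = -28

-28


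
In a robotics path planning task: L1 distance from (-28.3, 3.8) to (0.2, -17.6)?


|(-28.3)-0.2| + |3.8-(-17.6)| = 28.5 + 21.4 = 49.9

49.9


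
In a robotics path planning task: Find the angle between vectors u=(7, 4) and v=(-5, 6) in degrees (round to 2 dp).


u.v = -11, |u| = sqrt(65) = 8.0623, |v| = sqrt(61) = 7.8102
cos(theta) = u.v/(|u||v|) = -11/sqrt(3965) = -0.174691
theta = acos(-0.174691) = 100.06 degrees

100.06 degrees


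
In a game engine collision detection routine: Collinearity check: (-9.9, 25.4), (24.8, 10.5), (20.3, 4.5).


Cross product: (24.8-(-9.9))*(4.5-25.4) - (10.5-25.4)*(20.3-(-9.9))
= -275.25

No, not collinear


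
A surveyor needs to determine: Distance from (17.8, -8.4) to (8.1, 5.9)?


dx=-9.7, dy=14.3
d^2 = (-9.7)^2 + 14.3^2 = 298.58
d = sqrt(298.58) = 17.2795

17.2795


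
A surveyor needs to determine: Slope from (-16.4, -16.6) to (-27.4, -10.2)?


slope = (y2-y1)/(x2-x1) = ((-10.2)-(-16.6))/((-27.4)-(-16.4)) = 6.4/(-11) = -0.5818

-0.5818


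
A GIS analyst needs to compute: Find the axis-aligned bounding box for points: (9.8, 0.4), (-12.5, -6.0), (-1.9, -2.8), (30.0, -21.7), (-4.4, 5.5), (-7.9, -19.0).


x range: [-12.5, 30]
y range: [-21.7, 5.5]
Bounding box: (-12.5,-21.7) to (30,5.5)

(-12.5,-21.7) to (30,5.5)


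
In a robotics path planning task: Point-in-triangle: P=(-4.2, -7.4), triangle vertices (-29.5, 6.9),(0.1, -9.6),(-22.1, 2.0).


Cross products: AB x AP = -5.83, BC x BP = 1.04, CA x CP = -18.15
All same sign? no

No, outside


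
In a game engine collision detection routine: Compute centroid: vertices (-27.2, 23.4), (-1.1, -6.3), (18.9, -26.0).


Centroid = ((x_A+x_B+x_C)/3, (y_A+y_B+y_C)/3)
= (((-27.2)+(-1.1)+18.9)/3, (23.4+(-6.3)+(-26))/3)
= (-3.1333, -2.9667)

(-3.1333, -2.9667)


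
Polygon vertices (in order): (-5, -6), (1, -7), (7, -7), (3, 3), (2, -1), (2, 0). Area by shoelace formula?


Shoelace sum: ((-5)*(-7) - 1*(-6)) + (1*(-7) - 7*(-7)) + (7*3 - 3*(-7)) + (3*(-1) - 2*3) + (2*0 - 2*(-1)) + (2*(-6) - (-5)*0)
= 106
Area = |106|/2 = 53

53


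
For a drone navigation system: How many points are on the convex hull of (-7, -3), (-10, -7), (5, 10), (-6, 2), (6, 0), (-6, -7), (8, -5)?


Convex hull vertices (CCW): (-10, -7), (-6, -7), (8, -5), (5, 10), (-6, 2)
Count = 5

5


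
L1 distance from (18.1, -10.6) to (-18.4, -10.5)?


|18.1-(-18.4)| + |(-10.6)-(-10.5)| = 36.5 + 0.1 = 36.6

36.6


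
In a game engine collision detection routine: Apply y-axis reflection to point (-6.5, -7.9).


Reflection over y-axis: (x,y) -> (-x,y)
(-6.5, -7.9) -> (6.5, -7.9)

(6.5, -7.9)


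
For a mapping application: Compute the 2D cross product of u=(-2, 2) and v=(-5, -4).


u x v = u_x*v_y - u_y*v_x = (-2)*(-4) - 2*(-5)
= 8 - (-10) = 18

18


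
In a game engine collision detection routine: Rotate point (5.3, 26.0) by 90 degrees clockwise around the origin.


90° CW: (x,y) -> (y, -x)
(5.3,26) -> (26, -5.3)

(26, -5.3)


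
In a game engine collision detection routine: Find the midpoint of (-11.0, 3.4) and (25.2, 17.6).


M = (((-11)+25.2)/2, (3.4+17.6)/2)
= (7.1, 10.5)

(7.1, 10.5)


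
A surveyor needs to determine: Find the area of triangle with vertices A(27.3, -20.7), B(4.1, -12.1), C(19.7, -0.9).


Area = |x_A(y_B-y_C) + x_B(y_C-y_A) + x_C(y_A-y_B)|/2
= |(-305.76) + 81.18 + (-169.42)|/2
= 394/2 = 197

197


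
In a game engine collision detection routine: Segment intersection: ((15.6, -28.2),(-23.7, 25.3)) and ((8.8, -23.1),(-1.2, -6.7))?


Cross products: d1=-60.52, d2=49, d3=163.37, d4=53.85
d1*d2 < 0 and d3*d4 < 0? no

No, they don't intersect


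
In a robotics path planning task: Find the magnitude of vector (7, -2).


|u| = sqrt(7^2 + (-2)^2) = sqrt(53) = 7.2801

7.2801


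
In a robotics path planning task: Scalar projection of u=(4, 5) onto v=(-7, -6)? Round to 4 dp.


u.v = -58, |v| = sqrt(85) = 9.2195
Scalar projection = u.v / |v| = -58 / sqrt(85) = -6.291

-6.291


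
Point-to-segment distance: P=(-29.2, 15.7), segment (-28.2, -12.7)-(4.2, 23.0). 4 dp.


Project P onto AB: t = 0.4223 (clamped to [0,1])
Closest point on segment: (-14.5182, 2.3753)
Distance: 19.8268

19.8268


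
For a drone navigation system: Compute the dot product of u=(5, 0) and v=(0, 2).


u . v = u_x*v_x + u_y*v_y = 5*0 + 0*2
= 0 + 0 = 0

0


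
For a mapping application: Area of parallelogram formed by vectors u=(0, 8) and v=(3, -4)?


|u x v| = |0*(-4) - 8*3|
= |0 - 24| = 24

24


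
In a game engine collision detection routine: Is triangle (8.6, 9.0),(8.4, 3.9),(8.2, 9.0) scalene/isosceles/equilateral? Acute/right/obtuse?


Side lengths squared: AB^2=26.05, BC^2=26.05, CA^2=0.16
Sorted: [0.16, 26.05, 26.05]
By sides: Isosceles, By angles: Acute

Isosceles, Acute


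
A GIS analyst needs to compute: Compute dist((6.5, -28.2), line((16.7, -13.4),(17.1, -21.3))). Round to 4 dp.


|cross product| = 86.5
|line direction| = sqrt(62.57) = 7.9101
Distance = 86.5/sqrt(62.57) = 10.9354

10.9354


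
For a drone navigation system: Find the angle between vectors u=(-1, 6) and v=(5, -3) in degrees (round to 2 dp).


u.v = -23, |u| = sqrt(37) = 6.0828, |v| = sqrt(34) = 5.831
cos(theta) = u.v/(|u||v|) = -23/sqrt(1258) = -0.648466
theta = acos(-0.648466) = 130.43 degrees

130.43 degrees
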